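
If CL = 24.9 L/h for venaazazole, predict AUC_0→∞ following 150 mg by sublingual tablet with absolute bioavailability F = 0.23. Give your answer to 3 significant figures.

AUC = 1.39 mg/L·h

AUC_0→∞ = F × Dose / CL
        = 0.23 × 150 / 24.9 = 1.38554 mg/L·h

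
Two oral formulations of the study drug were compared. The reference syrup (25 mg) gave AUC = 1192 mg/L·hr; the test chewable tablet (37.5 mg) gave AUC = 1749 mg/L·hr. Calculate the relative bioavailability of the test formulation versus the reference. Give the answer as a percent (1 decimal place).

F_rel = (AUC_test/D_test) / (AUC_ref/D_ref)
      = (1749/37.5) / (1192/25)
      = 46.64 / 47.68 = 0.9782 = 97.82%

F_rel = 97.8%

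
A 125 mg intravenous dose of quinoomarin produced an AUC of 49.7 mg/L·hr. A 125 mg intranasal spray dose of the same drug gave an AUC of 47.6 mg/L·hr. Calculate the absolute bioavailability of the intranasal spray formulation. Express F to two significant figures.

F = 0.96

F = (AUC_ev / D_ev) / (AUC_iv / D_iv)
  = (47.6/125) / (49.7/125)
  = 0.3808 / 0.3976 = 0.9577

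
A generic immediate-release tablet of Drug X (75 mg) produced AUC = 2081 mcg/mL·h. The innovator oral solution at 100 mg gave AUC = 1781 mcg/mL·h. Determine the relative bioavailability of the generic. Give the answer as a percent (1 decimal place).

F_rel = 155.8%

F_rel = (AUC_test/D_test) / (AUC_ref/D_ref)
      = (2081/75) / (1781/100)
      = 27.7467 / 17.81 = 1.5579 = 155.79%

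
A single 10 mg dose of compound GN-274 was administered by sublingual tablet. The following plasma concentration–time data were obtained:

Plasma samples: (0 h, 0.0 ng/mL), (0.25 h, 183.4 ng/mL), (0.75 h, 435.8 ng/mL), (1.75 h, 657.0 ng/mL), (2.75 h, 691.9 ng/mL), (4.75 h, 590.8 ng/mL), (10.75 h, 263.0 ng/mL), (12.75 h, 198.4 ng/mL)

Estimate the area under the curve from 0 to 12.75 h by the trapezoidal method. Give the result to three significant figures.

AUC = 5700 ng/mL·h

Trapezoidal AUC_0→12.75:
  [0→0.25]: (0.0+183.4)/2 × 0.25 = 22.925
  [0.25→0.75]: (183.4+435.8)/2 × 0.5 = 154.8
  [0.75→1.75]: (435.8+657.0)/2 × 1 = 546.4
  [1.75→2.75]: (657.0+691.9)/2 × 1 = 674.45
  [2.75→4.75]: (691.9+590.8)/2 × 2 = 1282.7
  [4.75→10.75]: (590.8+263.0)/2 × 6 = 2561.4
  [10.75→12.75]: (263.0+198.4)/2 × 2 = 461.4
  Sum = 5704.075 ng/mL·h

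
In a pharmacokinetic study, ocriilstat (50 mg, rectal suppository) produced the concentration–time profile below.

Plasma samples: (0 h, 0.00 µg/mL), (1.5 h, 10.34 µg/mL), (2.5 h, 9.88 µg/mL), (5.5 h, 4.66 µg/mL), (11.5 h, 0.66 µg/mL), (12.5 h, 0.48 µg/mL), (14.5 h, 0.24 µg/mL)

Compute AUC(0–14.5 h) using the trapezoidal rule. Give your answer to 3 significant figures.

AUC = 56.9 µg/mL·h

Trapezoidal AUC_0→14.5:
  [0→1.5]: (0.00+10.34)/2 × 1.5 = 7.755
  [1.5→2.5]: (10.34+9.88)/2 × 1 = 10.11
  [2.5→5.5]: (9.88+4.66)/2 × 3 = 21.81
  [5.5→11.5]: (4.66+0.66)/2 × 6 = 15.96
  [11.5→12.5]: (0.66+0.48)/2 × 1 = 0.57
  [12.5→14.5]: (0.48+0.24)/2 × 2 = 0.72
  Sum = 56.925 µg/mL·h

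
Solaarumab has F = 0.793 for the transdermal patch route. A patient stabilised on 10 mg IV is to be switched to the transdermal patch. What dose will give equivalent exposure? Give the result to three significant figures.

For equal systemic exposure: F × D_ev = D_iv
D_ev = D_iv / F = 10 / 0.793 = 12.6103 mg

D_transdermal = 12.6 mg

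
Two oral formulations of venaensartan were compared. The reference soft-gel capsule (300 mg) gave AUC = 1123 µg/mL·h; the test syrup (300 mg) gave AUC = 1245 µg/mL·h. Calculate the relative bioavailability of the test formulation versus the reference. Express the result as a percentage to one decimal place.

F_rel = 110.9%

F_rel = (AUC_test/D_test) / (AUC_ref/D_ref)
      = (1245/300) / (1123/300)
      = 4.15 / 3.74333 = 1.1086 = 110.86%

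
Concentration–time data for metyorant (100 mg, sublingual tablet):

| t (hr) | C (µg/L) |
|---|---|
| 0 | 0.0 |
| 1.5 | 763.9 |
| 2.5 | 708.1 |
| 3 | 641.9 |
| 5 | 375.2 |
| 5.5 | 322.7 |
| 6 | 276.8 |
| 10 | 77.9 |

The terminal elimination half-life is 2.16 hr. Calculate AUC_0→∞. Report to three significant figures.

AUC = 3940 µg/L·hr

Trapezoidal AUC_0→10:
  [0→1.5]: (0.0+763.9)/2 × 1.5 = 572.925
  [1.5→2.5]: (763.9+708.1)/2 × 1 = 736.0
  [2.5→3]: (708.1+641.9)/2 × 0.5 = 337.5
  [3→5]: (641.9+375.2)/2 × 2 = 1017.1
  [5→5.5]: (375.2+322.7)/2 × 0.5 = 174.475
  [5.5→6]: (322.7+276.8)/2 × 0.5 = 149.875
  [6→10]: (276.8+77.9)/2 × 4 = 709.4
  Sum = 3697.275 µg/L·hr
k_e = ln2 / t½ = 0.693147 / 2.16 = 0.3209 hr^-1
Extrapolated tail: C_last / k_e = 77.9 / 0.3209 = 242.755
AUC_0→∞ = 3697.275 + 242.755 = 3940.03 µg/L·hr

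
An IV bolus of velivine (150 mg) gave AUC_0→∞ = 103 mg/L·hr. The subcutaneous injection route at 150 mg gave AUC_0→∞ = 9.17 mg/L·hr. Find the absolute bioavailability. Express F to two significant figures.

F = 0.089

F = (AUC_ev / D_ev) / (AUC_iv / D_iv)
  = (9.17/150) / (103/150)
  = 0.0611333 / 0.686667 = 0.0890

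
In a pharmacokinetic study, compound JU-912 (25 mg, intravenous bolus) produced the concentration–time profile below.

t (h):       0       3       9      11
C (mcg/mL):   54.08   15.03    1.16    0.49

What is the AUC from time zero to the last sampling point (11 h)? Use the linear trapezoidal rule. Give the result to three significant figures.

Trapezoidal AUC_0→11:
  [0→3]: (54.08+15.03)/2 × 3 = 103.665
  [3→9]: (15.03+1.16)/2 × 6 = 48.57
  [9→11]: (1.16+0.49)/2 × 2 = 1.65
  Sum = 153.885 mcg/mL·h

AUC = 154 mcg/mL·h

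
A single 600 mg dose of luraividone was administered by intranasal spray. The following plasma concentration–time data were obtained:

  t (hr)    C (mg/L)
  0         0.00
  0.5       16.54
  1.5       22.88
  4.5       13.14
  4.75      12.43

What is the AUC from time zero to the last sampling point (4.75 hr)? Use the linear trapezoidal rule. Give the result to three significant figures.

AUC = 81.1 mg/L·hr

Trapezoidal AUC_0→4.75:
  [0→0.5]: (0.00+16.54)/2 × 0.5 = 4.135
  [0.5→1.5]: (16.54+22.88)/2 × 1 = 19.71
  [1.5→4.5]: (22.88+13.14)/2 × 3 = 54.03
  [4.5→4.75]: (13.14+12.43)/2 × 0.25 = 3.19625
  Sum = 81.07125 mg/L·hr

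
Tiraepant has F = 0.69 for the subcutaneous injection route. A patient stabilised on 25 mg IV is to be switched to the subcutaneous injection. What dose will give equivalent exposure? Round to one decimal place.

D_subcutaneous = 36.2 mg

For equal systemic exposure: F × D_ev = D_iv
D_ev = D_iv / F = 25 / 0.69 = 36.2319 mg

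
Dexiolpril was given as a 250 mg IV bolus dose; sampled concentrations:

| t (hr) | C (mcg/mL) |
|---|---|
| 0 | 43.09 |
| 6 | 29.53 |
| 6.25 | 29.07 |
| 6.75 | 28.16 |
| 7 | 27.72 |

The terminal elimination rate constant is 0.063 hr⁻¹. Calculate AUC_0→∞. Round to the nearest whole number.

AUC = 686 mcg/mL·hr

Trapezoidal AUC_0→7:
  [0→6]: (43.09+29.53)/2 × 6 = 217.86
  [6→6.25]: (29.53+29.07)/2 × 0.25 = 7.325
  [6.25→6.75]: (29.07+28.16)/2 × 0.5 = 14.3075
  [6.75→7]: (28.16+27.72)/2 × 0.25 = 6.985
  Sum = 246.4775 mcg/mL·hr
Extrapolated tail: C_last / k_e = 27.72 / 0.063 = 440.000
AUC_0→∞ = 246.4775 + 440.000 = 686.4775 mcg/mL·hr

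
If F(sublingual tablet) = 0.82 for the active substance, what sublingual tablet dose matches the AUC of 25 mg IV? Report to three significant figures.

For equal systemic exposure: F × D_ev = D_iv
D_ev = D_iv / F = 25 / 0.82 = 30.4878 mg

D_sublingual = 30.5 mg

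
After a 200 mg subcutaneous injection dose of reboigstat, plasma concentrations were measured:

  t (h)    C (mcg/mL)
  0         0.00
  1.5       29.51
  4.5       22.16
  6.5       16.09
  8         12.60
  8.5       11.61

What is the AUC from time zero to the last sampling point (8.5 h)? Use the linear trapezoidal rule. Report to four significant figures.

AUC = 165.5 mcg/mL·h

Trapezoidal AUC_0→8.5:
  [0→1.5]: (0.00+29.51)/2 × 1.5 = 22.1325
  [1.5→4.5]: (29.51+22.16)/2 × 3 = 77.505
  [4.5→6.5]: (22.16+16.09)/2 × 2 = 38.25
  [6.5→8]: (16.09+12.60)/2 × 1.5 = 21.5175
  [8→8.5]: (12.60+11.61)/2 × 0.5 = 6.0525
  Sum = 165.4575 mcg/mL·h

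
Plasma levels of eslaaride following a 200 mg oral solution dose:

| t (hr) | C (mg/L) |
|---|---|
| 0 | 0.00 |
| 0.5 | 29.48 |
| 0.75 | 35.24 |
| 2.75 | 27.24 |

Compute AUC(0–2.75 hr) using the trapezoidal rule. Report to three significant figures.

AUC = 77.9 mg/L·hr

Trapezoidal AUC_0→2.75:
  [0→0.5]: (0.00+29.48)/2 × 0.5 = 7.37
  [0.5→0.75]: (29.48+35.24)/2 × 0.25 = 8.09
  [0.75→2.75]: (35.24+27.24)/2 × 2 = 62.48
  Sum = 77.94 mg/L·hr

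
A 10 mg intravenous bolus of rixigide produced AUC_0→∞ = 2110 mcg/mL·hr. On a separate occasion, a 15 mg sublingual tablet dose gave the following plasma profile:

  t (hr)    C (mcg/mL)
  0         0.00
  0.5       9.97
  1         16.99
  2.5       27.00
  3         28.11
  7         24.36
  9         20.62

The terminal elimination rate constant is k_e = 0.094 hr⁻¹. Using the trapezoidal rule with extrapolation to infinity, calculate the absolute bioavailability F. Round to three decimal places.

Trapezoidal AUC_0→9 (sublingual tablet):
  [0→0.5]: (0.00+9.97)/2 × 0.5 = 2.4925
  [0.5→1]: (9.97+16.99)/2 × 0.5 = 6.74
  [1→2.5]: (16.99+27.00)/2 × 1.5 = 32.9925
  [2.5→3]: (27.00+28.11)/2 × 0.5 = 13.7775
  [3→7]: (28.11+24.36)/2 × 4 = 104.94
  [7→9]: (24.36+20.62)/2 × 2 = 44.98
  Sum = 205.9225 mcg/mL·hr
Tail: C_last/k_e = 20.62/0.094 = 219.362
AUC_0→∞ (sublingual tablet) = 205.9225 + 219.362 = 425.2845 mcg/mL·hr
F = (AUC_ev/D_ev)/(AUC_iv/D_iv) = (425.2845/15)/(2110/10) = 28.3523/211 = 0.1344

F = 0.134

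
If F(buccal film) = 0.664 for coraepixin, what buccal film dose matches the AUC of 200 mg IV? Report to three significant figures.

D_buccal = 301 mg

For equal systemic exposure: F × D_ev = D_iv
D_ev = D_iv / F = 200 / 0.664 = 301.205 mg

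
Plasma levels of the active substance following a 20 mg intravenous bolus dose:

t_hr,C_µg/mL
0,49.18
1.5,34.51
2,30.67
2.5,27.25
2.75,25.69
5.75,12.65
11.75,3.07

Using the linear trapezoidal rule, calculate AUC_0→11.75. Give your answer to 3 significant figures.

AUC = 205 µg/mL·hr

Trapezoidal AUC_0→11.75:
  [0→1.5]: (49.18+34.51)/2 × 1.5 = 62.7675
  [1.5→2]: (34.51+30.67)/2 × 0.5 = 16.295
  [2→2.5]: (30.67+27.25)/2 × 0.5 = 14.48
  [2.5→2.75]: (27.25+25.69)/2 × 0.25 = 6.6175
  [2.75→5.75]: (25.69+12.65)/2 × 3 = 57.51
  [5.75→11.75]: (12.65+3.07)/2 × 6 = 47.16
  Sum = 204.83 µg/mL·hr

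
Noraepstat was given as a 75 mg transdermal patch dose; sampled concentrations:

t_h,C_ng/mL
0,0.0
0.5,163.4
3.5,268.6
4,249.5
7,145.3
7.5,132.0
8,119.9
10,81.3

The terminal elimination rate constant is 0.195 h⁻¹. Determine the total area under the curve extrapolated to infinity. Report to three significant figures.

Trapezoidal AUC_0→10:
  [0→0.5]: (0.0+163.4)/2 × 0.5 = 40.85
  [0.5→3.5]: (163.4+268.6)/2 × 3 = 648.0
  [3.5→4]: (268.6+249.5)/2 × 0.5 = 129.525
  [4→7]: (249.5+145.3)/2 × 3 = 592.2
  [7→7.5]: (145.3+132.0)/2 × 0.5 = 69.325
  [7.5→8]: (132.0+119.9)/2 × 0.5 = 62.975
  [8→10]: (119.9+81.3)/2 × 2 = 201.2
  Sum = 1744.075 ng/mL·h
Extrapolated tail: C_last / k_e = 81.3 / 0.195 = 416.923
AUC_0→∞ = 1744.075 + 416.923 = 2160.998 ng/mL·h

AUC = 2160 ng/mL·h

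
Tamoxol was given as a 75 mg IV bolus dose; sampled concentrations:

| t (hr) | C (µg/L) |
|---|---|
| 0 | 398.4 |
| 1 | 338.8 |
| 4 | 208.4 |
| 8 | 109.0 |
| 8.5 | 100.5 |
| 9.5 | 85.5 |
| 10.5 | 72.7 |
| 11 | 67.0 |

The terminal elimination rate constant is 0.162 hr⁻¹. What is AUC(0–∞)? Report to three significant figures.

Trapezoidal AUC_0→11:
  [0→1]: (398.4+338.8)/2 × 1 = 368.6
  [1→4]: (338.8+208.4)/2 × 3 = 820.8
  [4→8]: (208.4+109.0)/2 × 4 = 634.8
  [8→8.5]: (109.0+100.5)/2 × 0.5 = 52.375
  [8.5→9.5]: (100.5+85.5)/2 × 1 = 93.0
  [9.5→10.5]: (85.5+72.7)/2 × 1 = 79.1
  [10.5→11]: (72.7+67.0)/2 × 0.5 = 34.925
  Sum = 2083.6 µg/L·hr
Extrapolated tail: C_last / k_e = 67.0 / 0.162 = 413.580
AUC_0→∞ = 2083.6 + 413.580 = 2497.18 µg/L·hr

AUC = 2500 µg/L·hr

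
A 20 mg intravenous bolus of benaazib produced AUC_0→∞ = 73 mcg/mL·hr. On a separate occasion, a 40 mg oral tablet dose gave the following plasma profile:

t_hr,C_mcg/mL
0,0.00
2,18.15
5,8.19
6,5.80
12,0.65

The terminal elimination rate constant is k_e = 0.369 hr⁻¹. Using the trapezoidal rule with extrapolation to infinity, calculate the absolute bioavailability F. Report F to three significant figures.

Trapezoidal AUC_0→12 (oral tablet):
  [0→2]: (0.00+18.15)/2 × 2 = 18.15
  [2→5]: (18.15+8.19)/2 × 3 = 39.51
  [5→6]: (8.19+5.80)/2 × 1 = 6.995
  [6→12]: (5.80+0.65)/2 × 6 = 19.35
  Sum = 84.005 mcg/mL·hr
Tail: C_last/k_e = 0.65/0.369 = 1.762
AUC_0→∞ (oral tablet) = 84.005 + 1.762 = 85.767 mcg/mL·hr
F = (AUC_ev/D_ev)/(AUC_iv/D_iv) = (85.767/40)/(73/20) = 2.144175/3.65 = 0.5874

F = 0.587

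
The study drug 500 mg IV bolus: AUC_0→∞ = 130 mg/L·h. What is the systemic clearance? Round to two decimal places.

CL = 3.85 L/h

CL = Dose_iv / AUC_0→∞
   = 500 / 130 = 3.84615 L/h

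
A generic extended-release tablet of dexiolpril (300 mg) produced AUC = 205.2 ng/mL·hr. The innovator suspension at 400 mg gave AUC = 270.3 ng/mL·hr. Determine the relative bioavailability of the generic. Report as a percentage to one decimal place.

F_rel = 101.2%

F_rel = (AUC_test/D_test) / (AUC_ref/D_ref)
      = (205.2/300) / (270.3/400)
      = 0.684 / 0.67575 = 1.0122 = 101.22%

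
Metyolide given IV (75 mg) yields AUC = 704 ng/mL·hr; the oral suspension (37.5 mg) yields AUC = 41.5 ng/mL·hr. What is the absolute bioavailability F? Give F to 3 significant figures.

F = (AUC_ev / D_ev) / (AUC_iv / D_iv)
  = (41.5/37.5) / (704/75)
  = 1.10667 / 9.38667 = 0.1179

F = 0.118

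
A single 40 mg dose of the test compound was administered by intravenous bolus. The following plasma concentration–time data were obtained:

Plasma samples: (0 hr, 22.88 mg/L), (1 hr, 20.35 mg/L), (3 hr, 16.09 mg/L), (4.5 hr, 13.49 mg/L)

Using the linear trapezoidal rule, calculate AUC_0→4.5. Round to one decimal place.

Trapezoidal AUC_0→4.5:
  [0→1]: (22.88+20.35)/2 × 1 = 21.615
  [1→3]: (20.35+16.09)/2 × 2 = 36.44
  [3→4.5]: (16.09+13.49)/2 × 1.5 = 22.185
  Sum = 80.24 mg/L·hr

AUC = 80.2 mg/L·hr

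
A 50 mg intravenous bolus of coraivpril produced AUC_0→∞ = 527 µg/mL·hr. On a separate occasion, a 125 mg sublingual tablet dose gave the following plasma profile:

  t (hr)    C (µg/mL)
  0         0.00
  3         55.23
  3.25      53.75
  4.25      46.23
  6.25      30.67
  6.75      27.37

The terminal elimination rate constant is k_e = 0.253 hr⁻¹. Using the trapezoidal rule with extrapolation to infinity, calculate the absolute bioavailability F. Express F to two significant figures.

F = 0.26

Trapezoidal AUC_0→6.75 (sublingual tablet):
  [0→3]: (0.00+55.23)/2 × 3 = 82.845
  [3→3.25]: (55.23+53.75)/2 × 0.25 = 13.6225
  [3.25→4.25]: (53.75+46.23)/2 × 1 = 49.99
  [4.25→6.25]: (46.23+30.67)/2 × 2 = 76.9
  [6.25→6.75]: (30.67+27.37)/2 × 0.5 = 14.51
  Sum = 237.8675 µg/mL·hr
Tail: C_last/k_e = 27.37/0.253 = 108.182
AUC_0→∞ (sublingual tablet) = 237.8675 + 108.182 = 346.0495 µg/mL·hr
F = (AUC_ev/D_ev)/(AUC_iv/D_iv) = (346.0495/125)/(527/50) = 2.768396/10.54 = 0.2627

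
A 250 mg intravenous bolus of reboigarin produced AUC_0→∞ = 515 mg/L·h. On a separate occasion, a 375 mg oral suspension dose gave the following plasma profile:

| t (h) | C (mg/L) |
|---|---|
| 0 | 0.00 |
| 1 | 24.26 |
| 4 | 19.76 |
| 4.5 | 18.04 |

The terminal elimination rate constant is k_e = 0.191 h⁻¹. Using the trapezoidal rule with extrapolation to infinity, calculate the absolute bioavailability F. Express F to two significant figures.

F = 0.24

Trapezoidal AUC_0→4.5 (oral suspension):
  [0→1]: (0.00+24.26)/2 × 1 = 12.13
  [1→4]: (24.26+19.76)/2 × 3 = 66.03
  [4→4.5]: (19.76+18.04)/2 × 0.5 = 9.45
  Sum = 87.61 mg/L·h
Tail: C_last/k_e = 18.04/0.191 = 94.450
AUC_0→∞ (oral suspension) = 87.61 + 94.450 = 182.06 mg/L·h
F = (AUC_ev/D_ev)/(AUC_iv/D_iv) = (182.06/375)/(515/250) = 0.485493/2.06 = 0.2357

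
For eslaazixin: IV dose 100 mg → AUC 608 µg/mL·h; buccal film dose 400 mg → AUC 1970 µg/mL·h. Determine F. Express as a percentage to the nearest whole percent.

F = (AUC_ev / D_ev) / (AUC_iv / D_iv)
  = (1970/400) / (608/100)
  = 4.925 / 6.08 = 0.8100
  = 81.00%

F = 81%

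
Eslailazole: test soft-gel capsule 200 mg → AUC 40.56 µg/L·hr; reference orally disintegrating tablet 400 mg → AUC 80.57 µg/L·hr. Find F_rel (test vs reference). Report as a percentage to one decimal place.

F_rel = 100.7%

F_rel = (AUC_test/D_test) / (AUC_ref/D_ref)
      = (40.56/200) / (80.57/400)
      = 0.2028 / 0.201425 = 1.0068 = 100.68%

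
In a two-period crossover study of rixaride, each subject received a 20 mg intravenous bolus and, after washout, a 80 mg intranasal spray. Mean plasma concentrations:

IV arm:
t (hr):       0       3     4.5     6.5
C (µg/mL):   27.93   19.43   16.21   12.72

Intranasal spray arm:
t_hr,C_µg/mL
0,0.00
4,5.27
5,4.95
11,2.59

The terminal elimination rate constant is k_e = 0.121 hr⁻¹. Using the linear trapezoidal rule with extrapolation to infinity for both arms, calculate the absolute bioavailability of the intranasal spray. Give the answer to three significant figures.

Trapezoidal AUC_0→6.5 (IV):
  [0→3]: (27.93+19.43)/2 × 3 = 71.04
  [3→4.5]: (19.43+16.21)/2 × 1.5 = 26.73
  [4.5→6.5]: (16.21+12.72)/2 × 2 = 28.93
  Sum = 126.7 µg/mL·hr
IV tail: 12.72/0.121 = 105.124; AUC_iv,0→∞ = 126.7 + 105.124 = 231.824 µg/mL·hr
Trapezoidal AUC_0→11 (intranasal spray):
  [0→4]: (0.00+5.27)/2 × 4 = 10.54
  [4→5]: (5.27+4.95)/2 × 1 = 5.11
  [5→11]: (4.95+2.59)/2 × 6 = 22.62
  Sum = 38.27 µg/mL·hr
intranasal spray tail: 2.59/0.121 = 21.405; AUC_ev,0→∞ = 38.27 + 21.405 = 59.675 µg/mL·hr
F = (AUC_ev/D_ev)/(AUC_iv/D_iv) = (59.675/80)/(231.824/20) = 0.7459375/11.5912 = 0.0644

F = 0.0644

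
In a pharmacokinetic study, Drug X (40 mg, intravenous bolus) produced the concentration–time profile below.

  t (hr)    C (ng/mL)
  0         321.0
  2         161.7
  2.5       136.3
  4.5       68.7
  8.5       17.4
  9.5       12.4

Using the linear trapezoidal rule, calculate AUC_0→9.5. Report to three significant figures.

AUC = 949 ng/mL·hr

Trapezoidal AUC_0→9.5:
  [0→2]: (321.0+161.7)/2 × 2 = 482.7
  [2→2.5]: (161.7+136.3)/2 × 0.5 = 74.5
  [2.5→4.5]: (136.3+68.7)/2 × 2 = 205.0
  [4.5→8.5]: (68.7+17.4)/2 × 4 = 172.2
  [8.5→9.5]: (17.4+12.4)/2 × 1 = 14.9
  Sum = 949.3 ng/mL·hr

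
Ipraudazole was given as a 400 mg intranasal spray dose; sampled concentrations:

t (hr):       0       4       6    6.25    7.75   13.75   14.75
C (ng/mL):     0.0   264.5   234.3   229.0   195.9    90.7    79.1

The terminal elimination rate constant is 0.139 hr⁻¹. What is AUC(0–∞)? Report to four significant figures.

Trapezoidal AUC_0→14.75:
  [0→4]: (0.0+264.5)/2 × 4 = 529.0
  [4→6]: (264.5+234.3)/2 × 2 = 498.8
  [6→6.25]: (234.3+229.0)/2 × 0.25 = 57.9125
  [6.25→7.75]: (229.0+195.9)/2 × 1.5 = 318.675
  [7.75→13.75]: (195.9+90.7)/2 × 6 = 859.8
  [13.75→14.75]: (90.7+79.1)/2 × 1 = 84.9
  Sum = 2349.0875 ng/mL·hr
Extrapolated tail: C_last / k_e = 79.1 / 0.139 = 569.065
AUC_0→∞ = 2349.0875 + 569.065 = 2918.1525 ng/mL·hr

AUC = 2918 ng/mL·hr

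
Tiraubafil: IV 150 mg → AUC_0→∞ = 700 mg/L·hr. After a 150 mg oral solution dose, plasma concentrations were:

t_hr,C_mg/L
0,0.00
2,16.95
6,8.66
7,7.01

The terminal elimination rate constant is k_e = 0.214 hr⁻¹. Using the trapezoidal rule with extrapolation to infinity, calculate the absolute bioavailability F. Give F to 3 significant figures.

Trapezoidal AUC_0→7 (oral solution):
  [0→2]: (0.00+16.95)/2 × 2 = 16.95
  [2→6]: (16.95+8.66)/2 × 4 = 51.22
  [6→7]: (8.66+7.01)/2 × 1 = 7.835
  Sum = 76.005 mg/L·hr
Tail: C_last/k_e = 7.01/0.214 = 32.757
AUC_0→∞ (oral solution) = 76.005 + 32.757 = 108.762 mg/L·hr
F = (AUC_ev/D_ev)/(AUC_iv/D_iv) = (108.762/150)/(700/150) = 0.72508/4.66667 = 0.1554

F = 0.155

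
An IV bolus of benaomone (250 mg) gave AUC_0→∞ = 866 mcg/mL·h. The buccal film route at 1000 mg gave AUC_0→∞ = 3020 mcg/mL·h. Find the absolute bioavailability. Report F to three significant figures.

F = 0.872

F = (AUC_ev / D_ev) / (AUC_iv / D_iv)
  = (3020/1000) / (866/250)
  = 3.02 / 3.464 = 0.8718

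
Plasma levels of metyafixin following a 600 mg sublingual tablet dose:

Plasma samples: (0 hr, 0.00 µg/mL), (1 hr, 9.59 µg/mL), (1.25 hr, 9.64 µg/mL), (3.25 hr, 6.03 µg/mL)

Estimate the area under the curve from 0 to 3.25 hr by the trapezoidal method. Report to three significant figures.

AUC = 22.9 µg/mL·hr

Trapezoidal AUC_0→3.25:
  [0→1]: (0.00+9.59)/2 × 1 = 4.795
  [1→1.25]: (9.59+9.64)/2 × 0.25 = 2.40375
  [1.25→3.25]: (9.64+6.03)/2 × 2 = 15.67
  Sum = 22.86875 µg/mL·hr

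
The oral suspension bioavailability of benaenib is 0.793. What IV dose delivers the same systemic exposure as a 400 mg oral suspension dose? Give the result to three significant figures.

Systemic exposure from an extravascular dose = F × D_ev, so the equivalent IV dose is F × D_ev.
D_iv = F × D_ev = 0.793 × 400 = 317.2 mg

D_iv = 317 mg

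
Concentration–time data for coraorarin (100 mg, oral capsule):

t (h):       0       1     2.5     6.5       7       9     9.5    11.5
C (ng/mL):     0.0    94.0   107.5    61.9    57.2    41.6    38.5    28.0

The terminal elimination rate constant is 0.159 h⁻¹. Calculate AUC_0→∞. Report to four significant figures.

Trapezoidal AUC_0→11.5:
  [0→1]: (0.0+94.0)/2 × 1 = 47.0
  [1→2.5]: (94.0+107.5)/2 × 1.5 = 151.125
  [2.5→6.5]: (107.5+61.9)/2 × 4 = 338.8
  [6.5→7]: (61.9+57.2)/2 × 0.5 = 29.775
  [7→9]: (57.2+41.6)/2 × 2 = 98.8
  [9→9.5]: (41.6+38.5)/2 × 0.5 = 20.025
  [9.5→11.5]: (38.5+28.0)/2 × 2 = 66.5
  Sum = 752.025 ng/mL·h
Extrapolated tail: C_last / k_e = 28.0 / 0.159 = 176.101
AUC_0→∞ = 752.025 + 176.101 = 928.126 ng/mL·h

AUC = 928.1 ng/mL·h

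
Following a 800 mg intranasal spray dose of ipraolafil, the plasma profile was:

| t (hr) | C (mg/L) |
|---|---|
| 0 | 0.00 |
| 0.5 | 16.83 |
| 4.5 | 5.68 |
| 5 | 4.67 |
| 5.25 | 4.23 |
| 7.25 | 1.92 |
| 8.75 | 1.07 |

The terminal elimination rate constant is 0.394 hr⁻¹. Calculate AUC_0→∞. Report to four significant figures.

AUC = 64.04 mg/L·hr

Trapezoidal AUC_0→8.75:
  [0→0.5]: (0.00+16.83)/2 × 0.5 = 4.2075
  [0.5→4.5]: (16.83+5.68)/2 × 4 = 45.02
  [4.5→5]: (5.68+4.67)/2 × 0.5 = 2.5875
  [5→5.25]: (4.67+4.23)/2 × 0.25 = 1.1125
  [5.25→7.25]: (4.23+1.92)/2 × 2 = 6.15
  [7.25→8.75]: (1.92+1.07)/2 × 1.5 = 2.2425
  Sum = 61.32 mg/L·hr
Extrapolated tail: C_last / k_e = 1.07 / 0.394 = 2.716
AUC_0→∞ = 61.32 + 2.716 = 64.036 mg/L·hr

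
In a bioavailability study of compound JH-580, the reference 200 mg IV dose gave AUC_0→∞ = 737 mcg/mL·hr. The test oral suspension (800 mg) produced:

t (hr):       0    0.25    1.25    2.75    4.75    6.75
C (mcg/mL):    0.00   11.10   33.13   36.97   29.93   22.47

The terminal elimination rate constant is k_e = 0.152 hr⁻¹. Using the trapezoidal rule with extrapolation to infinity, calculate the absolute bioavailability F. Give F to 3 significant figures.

F = 0.116

Trapezoidal AUC_0→6.75 (oral suspension):
  [0→0.25]: (0.00+11.10)/2 × 0.25 = 1.3875
  [0.25→1.25]: (11.10+33.13)/2 × 1 = 22.115
  [1.25→2.75]: (33.13+36.97)/2 × 1.5 = 52.575
  [2.75→4.75]: (36.97+29.93)/2 × 2 = 66.9
  [4.75→6.75]: (29.93+22.47)/2 × 2 = 52.4
  Sum = 195.3775 mcg/mL·hr
Tail: C_last/k_e = 22.47/0.152 = 147.829
AUC_0→∞ (oral suspension) = 195.3775 + 147.829 = 343.2065 mcg/mL·hr
F = (AUC_ev/D_ev)/(AUC_iv/D_iv) = (343.2065/800)/(737/200) = 0.429008/3.685 = 0.1164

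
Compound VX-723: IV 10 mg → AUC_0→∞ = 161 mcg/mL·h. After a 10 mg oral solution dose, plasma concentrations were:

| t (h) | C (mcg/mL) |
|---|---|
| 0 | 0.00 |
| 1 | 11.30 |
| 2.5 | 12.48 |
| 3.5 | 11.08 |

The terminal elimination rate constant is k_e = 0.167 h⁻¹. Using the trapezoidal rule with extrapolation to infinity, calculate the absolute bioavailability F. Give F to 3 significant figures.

F = 0.631

Trapezoidal AUC_0→3.5 (oral solution):
  [0→1]: (0.00+11.30)/2 × 1 = 5.65
  [1→2.5]: (11.30+12.48)/2 × 1.5 = 17.835
  [2.5→3.5]: (12.48+11.08)/2 × 1 = 11.78
  Sum = 35.265 mcg/mL·h
Tail: C_last/k_e = 11.08/0.167 = 66.347
AUC_0→∞ (oral solution) = 35.265 + 66.347 = 101.612 mcg/mL·h
F = (AUC_ev/D_ev)/(AUC_iv/D_iv) = (101.612/10)/(161/10) = 10.1612/16.1 = 0.6311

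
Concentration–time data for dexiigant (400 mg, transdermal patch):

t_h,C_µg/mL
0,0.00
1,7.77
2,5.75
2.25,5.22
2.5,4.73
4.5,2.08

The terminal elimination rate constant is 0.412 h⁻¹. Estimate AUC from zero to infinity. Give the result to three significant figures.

Trapezoidal AUC_0→4.5:
  [0→1]: (0.00+7.77)/2 × 1 = 3.885
  [1→2]: (7.77+5.75)/2 × 1 = 6.76
  [2→2.25]: (5.75+5.22)/2 × 0.25 = 1.37125
  [2.25→2.5]: (5.22+4.73)/2 × 0.25 = 1.24375
  [2.5→4.5]: (4.73+2.08)/2 × 2 = 6.81
  Sum = 20.07 µg/mL·h
Extrapolated tail: C_last / k_e = 2.08 / 0.412 = 5.049
AUC_0→∞ = 20.07 + 5.049 = 25.119 µg/mL·h

AUC = 25.1 µg/mL·h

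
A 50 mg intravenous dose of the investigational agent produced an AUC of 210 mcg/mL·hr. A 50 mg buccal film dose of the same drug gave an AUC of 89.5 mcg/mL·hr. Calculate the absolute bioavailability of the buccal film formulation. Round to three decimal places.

F = 0.426

F = (AUC_ev / D_ev) / (AUC_iv / D_iv)
  = (89.5/50) / (210/50)
  = 1.79 / 4.2 = 0.4262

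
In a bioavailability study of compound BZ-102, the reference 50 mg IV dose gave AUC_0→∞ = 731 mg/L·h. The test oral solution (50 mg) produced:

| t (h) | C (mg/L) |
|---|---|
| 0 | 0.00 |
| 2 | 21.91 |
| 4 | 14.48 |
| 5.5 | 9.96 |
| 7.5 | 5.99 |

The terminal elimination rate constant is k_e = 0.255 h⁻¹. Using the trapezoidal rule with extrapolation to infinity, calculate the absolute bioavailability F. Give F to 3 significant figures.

F = 0.159

Trapezoidal AUC_0→7.5 (oral solution):
  [0→2]: (0.00+21.91)/2 × 2 = 21.91
  [2→4]: (21.91+14.48)/2 × 2 = 36.39
  [4→5.5]: (14.48+9.96)/2 × 1.5 = 18.33
  [5.5→7.5]: (9.96+5.99)/2 × 2 = 15.95
  Sum = 92.58 mg/L·h
Tail: C_last/k_e = 5.99/0.255 = 23.490
AUC_0→∞ (oral solution) = 92.58 + 23.490 = 116.07 mg/L·h
F = (AUC_ev/D_ev)/(AUC_iv/D_iv) = (116.07/50)/(731/50) = 2.3214/14.62 = 0.1588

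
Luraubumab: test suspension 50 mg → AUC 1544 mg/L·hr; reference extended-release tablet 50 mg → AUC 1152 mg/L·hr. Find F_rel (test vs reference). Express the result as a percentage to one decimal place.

F_rel = 134.0%

F_rel = (AUC_test/D_test) / (AUC_ref/D_ref)
      = (1544/50) / (1152/50)
      = 30.88 / 23.04 = 1.3403 = 134.03%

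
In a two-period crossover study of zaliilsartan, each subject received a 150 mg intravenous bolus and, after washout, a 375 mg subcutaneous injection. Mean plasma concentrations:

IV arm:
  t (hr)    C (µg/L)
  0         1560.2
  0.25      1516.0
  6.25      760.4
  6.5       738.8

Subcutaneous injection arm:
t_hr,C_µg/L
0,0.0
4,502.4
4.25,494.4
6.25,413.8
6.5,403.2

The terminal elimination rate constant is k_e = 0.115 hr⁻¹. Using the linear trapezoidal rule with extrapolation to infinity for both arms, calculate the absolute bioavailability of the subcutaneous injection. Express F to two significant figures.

F = 0.16

Trapezoidal AUC_0→6.5 (IV):
  [0→0.25]: (1560.2+1516.0)/2 × 0.25 = 384.525
  [0.25→6.25]: (1516.0+760.4)/2 × 6 = 6829.2
  [6.25→6.5]: (760.4+738.8)/2 × 0.25 = 187.4
  Sum = 7401.125 µg/L·hr
IV tail: 738.8/0.115 = 6424.348; AUC_iv,0→∞ = 7401.125 + 6424.348 = 13825.473 µg/L·hr
Trapezoidal AUC_0→6.5 (subcutaneous injection):
  [0→4]: (0.0+502.4)/2 × 4 = 1004.8
  [4→4.25]: (502.4+494.4)/2 × 0.25 = 124.6
  [4.25→6.25]: (494.4+413.8)/2 × 2 = 908.2
  [6.25→6.5]: (413.8+403.2)/2 × 0.25 = 102.125
  Sum = 2139.725 µg/L·hr
subcutaneous injection tail: 403.2/0.115 = 3506.087; AUC_ev,0→∞ = 2139.725 + 3506.087 = 5645.812 µg/L·hr
F = (AUC_ev/D_ev)/(AUC_iv/D_iv) = (5645.812/375)/(13825.473/150) = 15.0555/92.16982 = 0.1633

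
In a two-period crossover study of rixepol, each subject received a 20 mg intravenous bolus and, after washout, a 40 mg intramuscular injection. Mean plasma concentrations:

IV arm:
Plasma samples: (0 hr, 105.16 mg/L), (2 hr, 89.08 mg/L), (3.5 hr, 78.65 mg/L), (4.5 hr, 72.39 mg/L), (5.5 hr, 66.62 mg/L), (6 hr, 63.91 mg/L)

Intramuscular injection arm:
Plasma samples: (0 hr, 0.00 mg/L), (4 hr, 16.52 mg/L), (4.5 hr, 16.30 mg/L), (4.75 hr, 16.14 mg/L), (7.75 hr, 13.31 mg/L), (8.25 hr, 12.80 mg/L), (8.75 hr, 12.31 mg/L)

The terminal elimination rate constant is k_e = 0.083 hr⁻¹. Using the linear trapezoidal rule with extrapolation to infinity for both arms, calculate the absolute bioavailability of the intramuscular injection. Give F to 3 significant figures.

F = 0.0988

Trapezoidal AUC_0→6 (IV):
  [0→2]: (105.16+89.08)/2 × 2 = 194.24
  [2→3.5]: (89.08+78.65)/2 × 1.5 = 125.7975
  [3.5→4.5]: (78.65+72.39)/2 × 1 = 75.52
  [4.5→5.5]: (72.39+66.62)/2 × 1 = 69.505
  [5.5→6]: (66.62+63.91)/2 × 0.5 = 32.6325
  Sum = 497.695 mg/L·hr
IV tail: 63.91/0.083 = 770.000; AUC_iv,0→∞ = 497.695 + 770.000 = 1267.695 mg/L·hr
Trapezoidal AUC_0→8.75 (intramuscular injection):
  [0→4]: (0.00+16.52)/2 × 4 = 33.04
  [4→4.5]: (16.52+16.30)/2 × 0.5 = 8.205
  [4.5→4.75]: (16.30+16.14)/2 × 0.25 = 4.055
  [4.75→7.75]: (16.14+13.31)/2 × 3 = 44.175
  [7.75→8.25]: (13.31+12.80)/2 × 0.5 = 6.5275
  [8.25→8.75]: (12.80+12.31)/2 × 0.5 = 6.2775
  Sum = 102.28 mg/L·hr
intramuscular injection tail: 12.31/0.083 = 148.313; AUC_ev,0→∞ = 102.28 + 148.313 = 250.593 mg/L·hr
F = (AUC_ev/D_ev)/(AUC_iv/D_iv) = (250.593/40)/(1267.695/20) = 6.264825/63.38475 = 0.0988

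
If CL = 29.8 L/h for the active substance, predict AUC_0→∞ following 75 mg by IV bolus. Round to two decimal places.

AUC_0→∞ = Dose_iv / CL
        = 75 / 29.8 = 2.51678 mg/L·h

AUC = 2.52 mg/L·h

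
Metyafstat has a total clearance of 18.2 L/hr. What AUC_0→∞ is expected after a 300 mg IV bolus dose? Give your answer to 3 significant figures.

AUC_0→∞ = Dose_iv / CL
        = 300 / 18.2 = 16.4835 mg/L·hr

AUC = 16.5 mg/L·hr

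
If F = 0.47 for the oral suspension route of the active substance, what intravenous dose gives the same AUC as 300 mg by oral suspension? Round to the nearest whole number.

Systemic exposure from an extravascular dose = F × D_ev, so the equivalent IV dose is F × D_ev.
D_iv = F × D_ev = 0.47 × 300 = 141 mg

D_iv = 141 mg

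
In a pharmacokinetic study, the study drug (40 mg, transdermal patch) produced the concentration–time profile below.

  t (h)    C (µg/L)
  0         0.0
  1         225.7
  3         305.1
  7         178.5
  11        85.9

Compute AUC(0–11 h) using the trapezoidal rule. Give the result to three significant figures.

AUC = 2140 µg/L·h

Trapezoidal AUC_0→11:
  [0→1]: (0.0+225.7)/2 × 1 = 112.85
  [1→3]: (225.7+305.1)/2 × 2 = 530.8
  [3→7]: (305.1+178.5)/2 × 4 = 967.2
  [7→11]: (178.5+85.9)/2 × 4 = 528.8
  Sum = 2139.65 µg/L·h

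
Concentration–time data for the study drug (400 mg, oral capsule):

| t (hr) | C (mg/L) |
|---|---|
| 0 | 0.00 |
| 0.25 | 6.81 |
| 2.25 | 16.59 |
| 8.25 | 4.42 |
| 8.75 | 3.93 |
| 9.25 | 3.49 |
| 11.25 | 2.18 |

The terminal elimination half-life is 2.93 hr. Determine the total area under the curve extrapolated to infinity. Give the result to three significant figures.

AUC = 106 mg/L·hr

Trapezoidal AUC_0→11.25:
  [0→0.25]: (0.00+6.81)/2 × 0.25 = 0.85125
  [0.25→2.25]: (6.81+16.59)/2 × 2 = 23.4
  [2.25→8.25]: (16.59+4.42)/2 × 6 = 63.03
  [8.25→8.75]: (4.42+3.93)/2 × 0.5 = 2.0875
  [8.75→9.25]: (3.93+3.49)/2 × 0.5 = 1.855
  [9.25→11.25]: (3.49+2.18)/2 × 2 = 5.67
  Sum = 96.89375 mg/L·hr
k_e = ln2 / t½ = 0.693147 / 2.93 = 0.2366 hr^-1
Extrapolated tail: C_last / k_e = 2.18 / 0.2366 = 9.214
AUC_0→∞ = 96.89375 + 9.214 = 106.10775 mg/L·hr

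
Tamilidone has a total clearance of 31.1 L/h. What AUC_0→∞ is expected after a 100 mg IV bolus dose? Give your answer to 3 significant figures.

AUC = 3.22 mg/L·h

AUC_0→∞ = Dose_iv / CL
        = 100 / 31.1 = 3.21543 mg/L·h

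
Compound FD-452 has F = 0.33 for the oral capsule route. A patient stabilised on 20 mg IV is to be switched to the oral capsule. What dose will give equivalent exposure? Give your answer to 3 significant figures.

D_oral = 60.6 mg

For equal systemic exposure: F × D_ev = D_iv
D_ev = D_iv / F = 20 / 0.33 = 60.6061 mg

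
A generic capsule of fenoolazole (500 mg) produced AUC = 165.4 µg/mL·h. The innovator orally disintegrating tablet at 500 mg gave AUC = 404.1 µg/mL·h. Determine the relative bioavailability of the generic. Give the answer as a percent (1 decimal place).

F_rel = (AUC_test/D_test) / (AUC_ref/D_ref)
      = (165.4/500) / (404.1/500)
      = 0.3308 / 0.8082 = 0.4093 = 40.93%

F_rel = 40.9%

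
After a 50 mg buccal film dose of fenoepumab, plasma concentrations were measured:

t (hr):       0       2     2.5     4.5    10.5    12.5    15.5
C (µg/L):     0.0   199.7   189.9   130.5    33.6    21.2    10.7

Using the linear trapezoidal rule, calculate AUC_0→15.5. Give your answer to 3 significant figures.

AUC = 1210 µg/L·hr

Trapezoidal AUC_0→15.5:
  [0→2]: (0.0+199.7)/2 × 2 = 199.7
  [2→2.5]: (199.7+189.9)/2 × 0.5 = 97.4
  [2.5→4.5]: (189.9+130.5)/2 × 2 = 320.4
  [4.5→10.5]: (130.5+33.6)/2 × 6 = 492.3
  [10.5→12.5]: (33.6+21.2)/2 × 2 = 54.8
  [12.5→15.5]: (21.2+10.7)/2 × 3 = 47.85
  Sum = 1212.45 µg/L·hr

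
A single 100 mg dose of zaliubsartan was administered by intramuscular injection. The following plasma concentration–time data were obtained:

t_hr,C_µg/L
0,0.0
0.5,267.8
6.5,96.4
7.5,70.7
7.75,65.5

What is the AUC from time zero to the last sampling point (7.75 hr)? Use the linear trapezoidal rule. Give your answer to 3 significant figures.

AUC = 1260 µg/L·hr

Trapezoidal AUC_0→7.75:
  [0→0.5]: (0.0+267.8)/2 × 0.5 = 66.95
  [0.5→6.5]: (267.8+96.4)/2 × 6 = 1092.6
  [6.5→7.5]: (96.4+70.7)/2 × 1 = 83.55
  [7.5→7.75]: (70.7+65.5)/2 × 0.25 = 17.025
  Sum = 1260.125 µg/L·hr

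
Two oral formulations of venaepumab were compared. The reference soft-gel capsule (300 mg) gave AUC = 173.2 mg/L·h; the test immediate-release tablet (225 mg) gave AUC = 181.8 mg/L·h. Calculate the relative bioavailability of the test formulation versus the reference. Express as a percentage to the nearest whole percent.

F_rel = (AUC_test/D_test) / (AUC_ref/D_ref)
      = (181.8/225) / (173.2/300)
      = 0.808 / 0.577333 = 1.3995 = 139.95%

F_rel = 140%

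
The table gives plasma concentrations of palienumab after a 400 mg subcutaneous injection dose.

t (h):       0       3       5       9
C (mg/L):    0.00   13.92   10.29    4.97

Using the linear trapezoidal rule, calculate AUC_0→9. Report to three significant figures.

Trapezoidal AUC_0→9:
  [0→3]: (0.00+13.92)/2 × 3 = 20.88
  [3→5]: (13.92+10.29)/2 × 2 = 24.21
  [5→9]: (10.29+4.97)/2 × 4 = 30.52
  Sum = 75.61 mg/L·h

AUC = 75.6 mg/L·h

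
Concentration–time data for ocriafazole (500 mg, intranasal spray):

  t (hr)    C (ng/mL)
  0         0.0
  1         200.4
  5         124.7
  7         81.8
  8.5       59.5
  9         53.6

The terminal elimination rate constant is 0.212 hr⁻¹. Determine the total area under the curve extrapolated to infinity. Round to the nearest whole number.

Trapezoidal AUC_0→9:
  [0→1]: (0.0+200.4)/2 × 1 = 100.2
  [1→5]: (200.4+124.7)/2 × 4 = 650.2
  [5→7]: (124.7+81.8)/2 × 2 = 206.5
  [7→8.5]: (81.8+59.5)/2 × 1.5 = 105.975
  [8.5→9]: (59.5+53.6)/2 × 0.5 = 28.275
  Sum = 1091.15 ng/mL·hr
Extrapolated tail: C_last / k_e = 53.6 / 0.212 = 252.830
AUC_0→∞ = 1091.15 + 252.830 = 1343.98 ng/mL·hr

AUC = 1344 ng/mL·hr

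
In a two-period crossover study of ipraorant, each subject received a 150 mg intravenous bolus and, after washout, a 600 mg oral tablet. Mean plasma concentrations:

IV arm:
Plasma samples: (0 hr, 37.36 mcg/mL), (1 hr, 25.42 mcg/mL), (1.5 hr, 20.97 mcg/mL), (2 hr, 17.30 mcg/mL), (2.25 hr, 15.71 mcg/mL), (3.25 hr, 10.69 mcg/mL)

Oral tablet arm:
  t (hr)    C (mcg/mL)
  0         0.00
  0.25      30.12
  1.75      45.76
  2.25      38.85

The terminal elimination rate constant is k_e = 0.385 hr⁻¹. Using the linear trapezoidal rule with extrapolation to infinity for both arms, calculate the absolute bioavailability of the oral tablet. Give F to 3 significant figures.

Trapezoidal AUC_0→3.25 (IV):
  [0→1]: (37.36+25.42)/2 × 1 = 31.39
  [1→1.5]: (25.42+20.97)/2 × 0.5 = 11.5975
  [1.5→2]: (20.97+17.30)/2 × 0.5 = 9.5675
  [2→2.25]: (17.30+15.71)/2 × 0.25 = 4.12625
  [2.25→3.25]: (15.71+10.69)/2 × 1 = 13.2
  Sum = 69.88125 mcg/mL·hr
IV tail: 10.69/0.385 = 27.766; AUC_iv,0→∞ = 69.88125 + 27.766 = 97.64725 mcg/mL·hr
Trapezoidal AUC_0→2.25 (oral tablet):
  [0→0.25]: (0.00+30.12)/2 × 0.25 = 3.765
  [0.25→1.75]: (30.12+45.76)/2 × 1.5 = 56.91
  [1.75→2.25]: (45.76+38.85)/2 × 0.5 = 21.1525
  Sum = 81.8275 mcg/mL·hr
oral tablet tail: 38.85/0.385 = 100.909; AUC_ev,0→∞ = 81.8275 + 100.909 = 182.7365 mcg/mL·hr
F = (AUC_ev/D_ev)/(AUC_iv/D_iv) = (182.7365/600)/(97.64725/150) = 0.304561/0.650982 = 0.4678

F = 0.468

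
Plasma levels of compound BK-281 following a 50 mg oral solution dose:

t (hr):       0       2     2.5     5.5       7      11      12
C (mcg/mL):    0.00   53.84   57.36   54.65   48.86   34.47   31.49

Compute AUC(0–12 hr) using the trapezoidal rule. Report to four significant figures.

AUC = 526.9 mcg/mL·hr

Trapezoidal AUC_0→12:
  [0→2]: (0.00+53.84)/2 × 2 = 53.84
  [2→2.5]: (53.84+57.36)/2 × 0.5 = 27.8
  [2.5→5.5]: (57.36+54.65)/2 × 3 = 168.015
  [5.5→7]: (54.65+48.86)/2 × 1.5 = 77.6325
  [7→11]: (48.86+34.47)/2 × 4 = 166.66
  [11→12]: (34.47+31.49)/2 × 1 = 32.98
  Sum = 526.9275 mcg/mL·hr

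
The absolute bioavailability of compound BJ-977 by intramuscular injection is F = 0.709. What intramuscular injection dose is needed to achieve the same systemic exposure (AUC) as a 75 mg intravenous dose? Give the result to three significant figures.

For equal systemic exposure: F × D_ev = D_iv
D_ev = D_iv / F = 75 / 0.709 = 105.783 mg

D_intramuscular = 106 mg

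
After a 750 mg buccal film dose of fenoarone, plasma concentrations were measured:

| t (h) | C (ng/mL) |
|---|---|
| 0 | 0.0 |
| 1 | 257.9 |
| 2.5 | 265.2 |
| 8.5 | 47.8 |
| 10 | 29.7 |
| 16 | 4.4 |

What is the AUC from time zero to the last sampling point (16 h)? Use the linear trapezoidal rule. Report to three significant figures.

AUC = 1620 ng/mL·h

Trapezoidal AUC_0→16:
  [0→1]: (0.0+257.9)/2 × 1 = 128.95
  [1→2.5]: (257.9+265.2)/2 × 1.5 = 392.325
  [2.5→8.5]: (265.2+47.8)/2 × 6 = 939.0
  [8.5→10]: (47.8+29.7)/2 × 1.5 = 58.125
  [10→16]: (29.7+4.4)/2 × 6 = 102.3
  Sum = 1620.7 ng/mL·h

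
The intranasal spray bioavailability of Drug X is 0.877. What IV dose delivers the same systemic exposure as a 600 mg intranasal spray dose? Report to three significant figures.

D_iv = 526 mg

Systemic exposure from an extravascular dose = F × D_ev, so the equivalent IV dose is F × D_ev.
D_iv = F × D_ev = 0.877 × 600 = 526.2 mg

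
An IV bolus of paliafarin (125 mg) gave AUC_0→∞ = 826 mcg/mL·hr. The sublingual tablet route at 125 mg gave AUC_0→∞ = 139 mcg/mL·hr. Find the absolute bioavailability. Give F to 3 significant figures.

F = (AUC_ev / D_ev) / (AUC_iv / D_iv)
  = (139/125) / (826/125)
  = 1.112 / 6.608 = 0.1683

F = 0.168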